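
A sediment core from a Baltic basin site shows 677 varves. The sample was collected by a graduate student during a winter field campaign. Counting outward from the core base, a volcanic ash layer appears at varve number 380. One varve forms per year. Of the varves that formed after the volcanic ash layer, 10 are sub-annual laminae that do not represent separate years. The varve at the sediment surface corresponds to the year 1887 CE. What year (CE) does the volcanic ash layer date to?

1600 CE

The volcanic ash layer sits at varve 380 from the core base, so 677 − 380 = 297 varves formed after it.
Removing the 10 false varves leaves 297 − 10 = 287 true varves beyond the volcanic ash layer.
The varve at the sediment surface is 1887 CE, so the volcanic ash layer dates to 1887 − 287 = 1600 CE.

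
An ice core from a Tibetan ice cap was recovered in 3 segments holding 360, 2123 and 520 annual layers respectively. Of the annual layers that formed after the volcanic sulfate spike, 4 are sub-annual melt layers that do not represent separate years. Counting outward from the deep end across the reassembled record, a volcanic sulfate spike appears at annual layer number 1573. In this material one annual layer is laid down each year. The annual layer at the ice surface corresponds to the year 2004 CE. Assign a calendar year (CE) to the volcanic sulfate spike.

Total annual layers = 360 + 2123 + 520 = 3003.
3003 − 1573 = 1430 annual layers lie beyond the volcanic sulfate spike toward the ice surface.
Removing the 4 false annual layers leaves 1430 − 4 = 1426 true annual layers beyond the volcanic sulfate spike.
The annual layer at the ice surface is 2004 CE, so the volcanic sulfate spike dates to 2004 − 1426 = 578 CE.

578 CE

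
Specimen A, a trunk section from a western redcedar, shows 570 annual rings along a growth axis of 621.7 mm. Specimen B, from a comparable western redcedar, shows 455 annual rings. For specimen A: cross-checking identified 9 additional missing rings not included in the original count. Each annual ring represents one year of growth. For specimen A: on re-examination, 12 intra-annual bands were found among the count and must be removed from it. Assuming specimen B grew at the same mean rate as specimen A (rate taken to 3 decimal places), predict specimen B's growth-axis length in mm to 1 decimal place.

Specimen A: adjusted count: 570 − 12 + 9 = 567 annual rings.
A: Mean rate = 621.7 mm / 567 years ≈ 1.096 mm per year.
For B, 1.096 mm/year × 455 years = 498.7 mm.

498.7 mm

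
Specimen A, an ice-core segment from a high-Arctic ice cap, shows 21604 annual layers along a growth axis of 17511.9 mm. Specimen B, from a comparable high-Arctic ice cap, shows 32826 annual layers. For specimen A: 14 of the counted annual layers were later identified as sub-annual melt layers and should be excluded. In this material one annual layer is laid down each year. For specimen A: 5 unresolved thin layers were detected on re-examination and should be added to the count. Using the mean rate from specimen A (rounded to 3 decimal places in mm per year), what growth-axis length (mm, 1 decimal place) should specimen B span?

26621.9 mm

Specimen A: true annual layer count = 21604 − 14 + 5 = 21595.
A: 17511.9 mm over 21595 years gives 17511.9 / 21595 ≈ 0.811 mm/yr.
Length of B = 0.811 × 32826 = 26621.9 mm.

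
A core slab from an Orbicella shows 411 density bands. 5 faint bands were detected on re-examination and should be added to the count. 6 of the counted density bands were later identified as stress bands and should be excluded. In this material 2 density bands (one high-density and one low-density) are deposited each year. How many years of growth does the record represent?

After corrections the count is 411 − 6 + 5 = 410 density bands.
Dividing by 2 density bands per year: 410 / 2 = 205 years.

205 years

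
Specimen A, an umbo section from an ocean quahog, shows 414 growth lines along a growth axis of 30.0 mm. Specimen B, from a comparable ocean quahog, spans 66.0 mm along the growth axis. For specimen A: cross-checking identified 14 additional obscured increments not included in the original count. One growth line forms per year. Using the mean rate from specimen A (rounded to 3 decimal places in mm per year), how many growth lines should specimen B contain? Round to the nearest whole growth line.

943 growth lines

Specimen A: after corrections the count is 414 + 14 = 428 growth lines.
A: Extension rate ≈ 30.0 / 428 = 0.070 mm/yr.
For B, 66.0 / 0.070 = 942.86 years ≈ 943 growth lines.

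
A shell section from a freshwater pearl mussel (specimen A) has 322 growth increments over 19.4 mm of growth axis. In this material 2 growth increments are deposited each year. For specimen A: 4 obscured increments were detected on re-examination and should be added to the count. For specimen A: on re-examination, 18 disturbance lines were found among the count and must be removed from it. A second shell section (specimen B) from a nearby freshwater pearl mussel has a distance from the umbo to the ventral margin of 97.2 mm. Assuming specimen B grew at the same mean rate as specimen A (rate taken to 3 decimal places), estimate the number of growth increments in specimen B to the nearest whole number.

Specimen A: correcting the raw count gives 322 − 18 + 4 = 308 true growth increments.
Specimen A: 308 growth increments at 2 per year is 308 / 2 = 154 years.
A: Extension rate ≈ 19.4 / 154 = 0.126 mm/year.
For B, 97.2 / 0.126 = 771.43 years; at 2 growth increments per year that is 771.43 × 2 ≈ 1543 growth increments.

1543 growth increments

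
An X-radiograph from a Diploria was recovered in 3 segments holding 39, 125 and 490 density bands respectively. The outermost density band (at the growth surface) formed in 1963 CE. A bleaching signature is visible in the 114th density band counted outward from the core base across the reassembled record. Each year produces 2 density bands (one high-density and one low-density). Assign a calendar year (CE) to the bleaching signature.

1693 CE

Total density bands = 39 + 125 + 490 = 654.
654 − 114 = 540 density bands lie beyond the bleaching signature toward the growth surface.
With 2 density bands per year, 540 / 2 = 270 years.
Counting back 270 years from 1963 CE places the bleaching signature in 1963 − 270 = 1693 CE.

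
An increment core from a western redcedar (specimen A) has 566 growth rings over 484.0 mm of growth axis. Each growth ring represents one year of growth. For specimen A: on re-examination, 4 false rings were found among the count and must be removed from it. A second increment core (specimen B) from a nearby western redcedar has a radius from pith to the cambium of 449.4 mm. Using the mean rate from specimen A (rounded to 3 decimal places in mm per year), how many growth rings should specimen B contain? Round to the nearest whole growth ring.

522 growth rings

Specimen A: correcting the raw count gives 566 − 4 = 562 true growth rings.
A: Mean rate = 484.0 mm / 562 years ≈ 0.861 mm/yr.
Specimen B: 449.4 mm / 0.861 mm per year = 521.95 years ≈ 522 growth rings.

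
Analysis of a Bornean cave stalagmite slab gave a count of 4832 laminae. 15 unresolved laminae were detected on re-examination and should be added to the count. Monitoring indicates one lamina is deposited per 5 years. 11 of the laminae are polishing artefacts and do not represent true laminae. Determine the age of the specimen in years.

24180 years

Adjusted count: 4832 − 11 + 15 = 4836 laminae.
At 5 years per lamina, 4836 × 5 = 24180 years.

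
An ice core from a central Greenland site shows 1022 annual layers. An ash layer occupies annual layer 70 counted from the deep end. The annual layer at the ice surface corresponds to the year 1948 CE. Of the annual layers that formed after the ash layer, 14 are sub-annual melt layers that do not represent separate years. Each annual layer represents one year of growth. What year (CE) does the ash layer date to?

1010 CE

1022 − 70 = 952 annual layers lie beyond the ash layer toward the ice surface.
Excluding 14 false annual layers: 952 − 14 = 938.
1948 − 938 = 1010 CE.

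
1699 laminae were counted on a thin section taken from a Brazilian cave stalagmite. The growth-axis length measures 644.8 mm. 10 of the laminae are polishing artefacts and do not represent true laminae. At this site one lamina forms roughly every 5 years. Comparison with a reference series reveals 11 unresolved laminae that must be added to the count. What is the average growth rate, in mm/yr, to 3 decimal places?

0.076 mm/yr

Adjusted count: 1699 − 10 + 11 = 1700 laminae.
Multiplying by 5 years per lamina: 1700 × 5 = 8500 years.
644.8 mm over 8500 years gives 644.8 / 8500 ≈ 0.076 mm/yr.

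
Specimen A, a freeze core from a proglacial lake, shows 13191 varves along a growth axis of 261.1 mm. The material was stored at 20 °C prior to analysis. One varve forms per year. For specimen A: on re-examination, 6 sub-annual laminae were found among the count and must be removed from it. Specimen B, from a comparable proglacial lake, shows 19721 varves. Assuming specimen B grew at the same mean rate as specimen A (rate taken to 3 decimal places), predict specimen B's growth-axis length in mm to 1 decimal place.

Specimen A: after corrections the count is 13191 − 6 = 13185 varves.
A: Mean rate = 261.1 mm / 13185 years ≈ 0.020 mm/yr.
Length of B = 0.020 × 19721 = 394.4 mm.

394.4 mm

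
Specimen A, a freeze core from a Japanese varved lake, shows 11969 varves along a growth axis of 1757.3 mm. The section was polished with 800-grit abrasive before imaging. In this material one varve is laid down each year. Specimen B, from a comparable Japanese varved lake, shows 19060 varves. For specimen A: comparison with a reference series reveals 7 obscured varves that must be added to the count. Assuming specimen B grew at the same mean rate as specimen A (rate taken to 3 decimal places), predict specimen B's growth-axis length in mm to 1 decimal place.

Specimen A: after corrections the count is 11969 + 7 = 11976 varves.
A: 1757.3 mm over 11976 years gives 1757.3 / 11976 ≈ 0.147 mm/yr.
B's length ≈ 0.147 × 19060 = 2801.8 mm.

2801.8 mm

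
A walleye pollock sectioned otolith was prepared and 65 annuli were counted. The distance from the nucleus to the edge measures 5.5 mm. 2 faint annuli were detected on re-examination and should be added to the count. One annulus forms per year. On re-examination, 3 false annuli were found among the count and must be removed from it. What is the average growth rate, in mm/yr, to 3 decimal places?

Correcting the raw count gives 65 − 3 + 2 = 64 true annuli.
5.5 mm over 64 years gives 5.5 / 64 ≈ 0.086 mm/yr.

0.086 mm/yr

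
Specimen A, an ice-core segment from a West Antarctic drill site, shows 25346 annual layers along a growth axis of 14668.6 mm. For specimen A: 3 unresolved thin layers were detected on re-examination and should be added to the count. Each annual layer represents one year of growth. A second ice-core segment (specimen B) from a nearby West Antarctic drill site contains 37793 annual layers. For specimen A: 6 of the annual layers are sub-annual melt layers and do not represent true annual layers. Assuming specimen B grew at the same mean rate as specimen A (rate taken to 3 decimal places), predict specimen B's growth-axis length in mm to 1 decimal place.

21882.1 mm

Specimen A: adjusted count: 25346 − 6 + 3 = 25343 annual layers.
A: Mean rate = 14668.6 mm / 25343 years ≈ 0.579 mm/year.
Length of B = 0.579 × 37793 = 21882.1 mm.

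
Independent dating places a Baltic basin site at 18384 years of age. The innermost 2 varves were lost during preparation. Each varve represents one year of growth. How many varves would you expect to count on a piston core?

18382 varves

At one varve per year, 18384 years correspond to 18384 varves.
18384 − 2 missed = 18382 varves expected in the prepared section.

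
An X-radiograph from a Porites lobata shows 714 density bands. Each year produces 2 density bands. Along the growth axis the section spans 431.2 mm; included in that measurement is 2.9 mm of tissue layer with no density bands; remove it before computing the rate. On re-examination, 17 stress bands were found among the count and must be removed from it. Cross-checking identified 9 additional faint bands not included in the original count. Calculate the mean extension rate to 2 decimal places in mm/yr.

After corrections the count is 714 − 17 + 9 = 706 density bands.
Dividing by 2 density bands per year: 706 / 2 = 353 years.
Removing the 2.9 mm offcut leaves 431.2 − 2.9 = 428.3 mm.
Mean rate = 428.3 mm / 353 years ≈ 1.21 mm/yr.

1.21 mm/yr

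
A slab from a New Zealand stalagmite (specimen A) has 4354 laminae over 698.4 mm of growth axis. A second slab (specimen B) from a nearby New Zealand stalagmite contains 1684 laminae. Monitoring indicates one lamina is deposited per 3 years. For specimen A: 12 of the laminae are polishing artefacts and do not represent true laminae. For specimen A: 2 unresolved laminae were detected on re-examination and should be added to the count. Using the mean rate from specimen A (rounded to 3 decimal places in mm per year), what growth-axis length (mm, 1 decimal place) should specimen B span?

272.8 mm

Specimen A: adjusted count: 4354 − 12 + 2 = 4344 laminae.
Specimen A: multiplying by 3 years per lamina: 4344 × 3 = 13032 years.
A: Extension rate ≈ 698.4 / 13032 = 0.054 mm per year.
Specimen B: 1684 laminae at 3 years each span 1684 × 3 = 5052 years. Length of B = 0.054 × 5052 = 272.8 mm.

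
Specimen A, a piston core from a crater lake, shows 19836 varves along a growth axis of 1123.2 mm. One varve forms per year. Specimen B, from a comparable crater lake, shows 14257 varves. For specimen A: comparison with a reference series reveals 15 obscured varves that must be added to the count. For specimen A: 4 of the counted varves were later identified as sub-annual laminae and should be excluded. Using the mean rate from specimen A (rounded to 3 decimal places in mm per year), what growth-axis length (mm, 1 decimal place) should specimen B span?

Specimen A: after corrections the count is 19836 − 4 + 15 = 19847 varves.
A: 1123.2 mm over 19847 years gives 1123.2 / 19847 ≈ 0.057 mm/year.
For B, 0.057 mm/year × 14257 years = 812.6 mm.

812.6 mm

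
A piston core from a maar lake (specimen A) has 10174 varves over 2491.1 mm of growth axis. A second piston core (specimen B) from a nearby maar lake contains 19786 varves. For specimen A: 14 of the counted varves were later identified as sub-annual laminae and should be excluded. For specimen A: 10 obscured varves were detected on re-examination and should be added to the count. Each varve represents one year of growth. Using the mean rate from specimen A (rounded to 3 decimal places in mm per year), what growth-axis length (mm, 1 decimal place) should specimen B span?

4847.6 mm

Specimen A: after corrections the count is 10174 − 14 + 10 = 10170 varves.
A: 2491.1 mm over 10170 years gives 2491.1 / 10170 ≈ 0.245 mm/yr.
Length of B = 0.245 × 19786 = 4847.6 mm.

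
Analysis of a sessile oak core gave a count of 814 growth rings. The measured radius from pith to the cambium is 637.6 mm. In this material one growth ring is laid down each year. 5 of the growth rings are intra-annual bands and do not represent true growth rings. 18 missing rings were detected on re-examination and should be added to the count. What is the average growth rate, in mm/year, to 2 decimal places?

Correcting the raw count gives 814 − 5 + 18 = 827 true growth rings.
Mean rate = 637.6 mm / 827 years ≈ 0.77 mm/year.

0.77 mm/year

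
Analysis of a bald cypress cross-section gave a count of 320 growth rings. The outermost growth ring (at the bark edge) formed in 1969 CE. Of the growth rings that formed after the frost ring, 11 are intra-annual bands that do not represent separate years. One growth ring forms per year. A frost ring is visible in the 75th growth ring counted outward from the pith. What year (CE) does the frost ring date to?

The frost ring sits at growth ring 75 from the pith, so 320 − 75 = 245 growth rings formed after it.
Excluding 11 false growth rings: 245 − 11 = 234.
1969 − 234 = 1735 CE.

1735 CE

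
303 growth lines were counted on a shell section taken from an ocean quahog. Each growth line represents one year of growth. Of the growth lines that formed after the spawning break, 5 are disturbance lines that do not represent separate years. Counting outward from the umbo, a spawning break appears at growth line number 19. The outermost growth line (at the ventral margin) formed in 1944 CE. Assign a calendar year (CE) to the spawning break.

303 − 19 = 284 growth lines lie beyond the spawning break toward the ventral margin.
284 − 5 false = 279 true growth lines after the spawning break.
1944 − 279 = 1665 CE.

1665 CE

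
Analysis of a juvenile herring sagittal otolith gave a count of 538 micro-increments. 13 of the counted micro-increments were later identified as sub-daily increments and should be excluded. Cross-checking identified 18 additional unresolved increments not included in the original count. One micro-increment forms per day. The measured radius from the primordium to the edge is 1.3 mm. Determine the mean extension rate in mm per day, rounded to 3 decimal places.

Adjusted count: 538 − 13 + 18 = 543 micro-increments.
1.3 mm over 543 days gives 1.3 / 543 ≈ 0.002 mm per day.

0.002 mm per day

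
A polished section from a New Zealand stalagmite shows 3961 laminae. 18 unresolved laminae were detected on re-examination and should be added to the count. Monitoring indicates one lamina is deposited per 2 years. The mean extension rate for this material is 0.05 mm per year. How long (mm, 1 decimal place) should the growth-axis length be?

397.9 mm

Correcting the raw count gives 3961 + 18 = 3979 true laminae.
At 2 years per lamina, 3979 × 2 = 7958 years.
Predicted length = 0.05 mm/year × 7958 years = 397.9 mm.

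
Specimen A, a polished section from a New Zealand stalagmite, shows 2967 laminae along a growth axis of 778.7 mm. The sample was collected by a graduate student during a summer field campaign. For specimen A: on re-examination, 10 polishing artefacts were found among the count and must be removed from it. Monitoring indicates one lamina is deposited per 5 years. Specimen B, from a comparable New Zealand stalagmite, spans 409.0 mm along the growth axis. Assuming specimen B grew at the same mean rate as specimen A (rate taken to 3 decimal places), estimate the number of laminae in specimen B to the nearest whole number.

1543 laminae

Specimen A: after corrections the count is 2967 − 10 = 2957 laminae.
Specimen A: 2957 laminae at 5 years each span 2957 × 5 = 14785 years.
A: Extension rate ≈ 778.7 / 14785 = 0.053 mm/year.
For B, 409.0 / 0.053 = 7716.98 years; at 5 years per lamina that is 7716.98 / 5 ≈ 1543 laminae.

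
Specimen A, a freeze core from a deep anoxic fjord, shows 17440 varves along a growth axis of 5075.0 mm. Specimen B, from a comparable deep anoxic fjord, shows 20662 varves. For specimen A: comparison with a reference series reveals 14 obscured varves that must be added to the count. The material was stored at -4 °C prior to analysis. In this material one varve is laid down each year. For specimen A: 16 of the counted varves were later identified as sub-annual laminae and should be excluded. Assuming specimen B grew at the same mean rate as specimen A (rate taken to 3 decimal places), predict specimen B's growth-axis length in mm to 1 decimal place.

6012.6 mm

Specimen A: true varve count = 17440 − 16 + 14 = 17438.
A: 5075.0 mm over 17438 years gives 5075.0 / 17438 ≈ 0.291 mm/yr.
B's length ≈ 0.291 × 20662 = 6012.6 mm.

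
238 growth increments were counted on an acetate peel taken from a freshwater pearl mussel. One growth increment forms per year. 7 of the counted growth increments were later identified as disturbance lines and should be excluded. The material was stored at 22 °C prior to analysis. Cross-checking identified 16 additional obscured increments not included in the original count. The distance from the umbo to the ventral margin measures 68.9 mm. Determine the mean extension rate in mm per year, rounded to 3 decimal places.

0.279 mm per year

Adjusted count: 238 − 7 + 16 = 247 growth increments.
Mean rate = 68.9 mm / 247 years ≈ 0.279 mm per year.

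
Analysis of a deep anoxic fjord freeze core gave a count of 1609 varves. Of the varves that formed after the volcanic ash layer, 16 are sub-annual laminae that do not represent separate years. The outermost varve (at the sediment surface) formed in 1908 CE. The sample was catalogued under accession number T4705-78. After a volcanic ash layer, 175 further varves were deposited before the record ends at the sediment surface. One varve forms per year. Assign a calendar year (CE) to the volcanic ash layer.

1749 CE

There are 175 varves younger than the volcanic ash layer.
Excluding 16 false varves: 175 − 16 = 159.
The varve at the sediment surface is 1908 CE, so the volcanic ash layer dates to 1908 − 159 = 1749 CE.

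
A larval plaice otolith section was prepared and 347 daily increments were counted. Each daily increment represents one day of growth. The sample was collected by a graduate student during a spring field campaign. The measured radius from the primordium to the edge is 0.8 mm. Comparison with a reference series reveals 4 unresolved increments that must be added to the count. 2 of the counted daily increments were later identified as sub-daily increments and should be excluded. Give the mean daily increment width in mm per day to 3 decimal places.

0.002 mm per day

Adjusted count: 347 − 2 + 4 = 349 daily increments.
Extension rate ≈ 0.8 / 349 = 0.002 mm per day.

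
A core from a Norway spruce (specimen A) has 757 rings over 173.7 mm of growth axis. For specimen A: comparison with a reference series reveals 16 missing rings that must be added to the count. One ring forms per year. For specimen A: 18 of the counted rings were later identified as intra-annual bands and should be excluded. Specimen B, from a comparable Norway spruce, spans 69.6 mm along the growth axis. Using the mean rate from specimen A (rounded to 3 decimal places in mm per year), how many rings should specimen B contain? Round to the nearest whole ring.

303 rings

Specimen A: correcting the raw count gives 757 − 18 + 16 = 755 true rings.
A: Mean rate = 173.7 mm / 755 years ≈ 0.230 mm per year.
B spans 69.6 / 0.230 = 302.61 years ≈ 303 rings.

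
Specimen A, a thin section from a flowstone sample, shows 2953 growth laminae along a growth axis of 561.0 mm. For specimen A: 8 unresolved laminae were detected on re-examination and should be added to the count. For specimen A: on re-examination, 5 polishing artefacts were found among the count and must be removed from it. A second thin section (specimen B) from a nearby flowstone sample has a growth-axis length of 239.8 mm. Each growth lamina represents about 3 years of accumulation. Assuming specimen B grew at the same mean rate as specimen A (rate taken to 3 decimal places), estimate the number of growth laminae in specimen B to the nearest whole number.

1269 growth laminae

Specimen A: adjusted count: 2953 − 5 + 8 = 2956 growth laminae.
Specimen A: at 3 years per growth lamina, 2956 × 3 = 8868 years.
A: Mean rate = 561.0 mm / 8868 years ≈ 0.063 mm/year.
For B, 239.8 / 0.063 = 3806.35 years; at 3 years per growth lamina that is 3806.35 / 3 ≈ 1269 growth laminae.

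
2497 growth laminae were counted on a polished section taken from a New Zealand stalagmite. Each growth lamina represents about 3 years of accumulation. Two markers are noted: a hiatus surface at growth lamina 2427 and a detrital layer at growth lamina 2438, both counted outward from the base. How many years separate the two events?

2438 − 2427 = 11 growth laminae lie between the two events.
Multiplying by 3 years per growth lamina: 11 × 3 = 33 years.

33 yr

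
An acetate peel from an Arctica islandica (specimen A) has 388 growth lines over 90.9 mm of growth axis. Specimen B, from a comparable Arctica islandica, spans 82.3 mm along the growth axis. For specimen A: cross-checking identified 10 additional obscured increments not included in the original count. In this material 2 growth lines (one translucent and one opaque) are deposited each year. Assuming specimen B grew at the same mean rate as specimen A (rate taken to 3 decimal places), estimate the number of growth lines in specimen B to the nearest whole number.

360 growth lines

Specimen A: adjusted count: 388 + 10 = 398 growth lines.
Specimen A: with 2 growth lines per year, 398 / 2 = 199 years.
A: Extension rate ≈ 90.9 / 199 = 0.457 mm/yr.
Specimen B: 82.3 mm / 0.457 mm per year = 180.09 years; at 2 growth lines per year that is 180.09 × 2 ≈ 360 growth lines.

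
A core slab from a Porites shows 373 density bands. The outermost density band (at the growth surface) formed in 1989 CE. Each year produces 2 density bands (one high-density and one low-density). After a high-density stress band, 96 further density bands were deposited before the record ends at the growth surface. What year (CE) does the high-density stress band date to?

There are 96 density bands younger than the high-density stress band.
96 density bands at 2 per year is 96 / 2 = 48 years.
1989 − 48 = 1941 CE.

1941 CE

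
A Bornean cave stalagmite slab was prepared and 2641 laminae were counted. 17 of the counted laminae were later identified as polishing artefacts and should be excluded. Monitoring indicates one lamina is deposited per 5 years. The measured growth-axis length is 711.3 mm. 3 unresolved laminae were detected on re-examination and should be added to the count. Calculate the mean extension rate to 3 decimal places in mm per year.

After corrections the count is 2641 − 17 + 3 = 2627 laminae.
At 5 years per lamina, 2627 × 5 = 13135 years.
Mean rate = 711.3 mm / 13135 years ≈ 0.054 mm per year.

0.054 mm per year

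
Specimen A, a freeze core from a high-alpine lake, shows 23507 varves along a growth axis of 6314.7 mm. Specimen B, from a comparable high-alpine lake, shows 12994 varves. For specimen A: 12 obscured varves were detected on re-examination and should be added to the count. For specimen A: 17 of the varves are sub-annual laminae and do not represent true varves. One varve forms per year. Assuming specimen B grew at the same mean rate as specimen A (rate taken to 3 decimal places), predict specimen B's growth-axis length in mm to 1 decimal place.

3495.4 mm

Specimen A: adjusted count: 23507 − 17 + 12 = 23502 varves.
A: 6314.7 mm over 23502 years gives 6314.7 / 23502 ≈ 0.269 mm per year.
For B, 0.269 mm/year × 12994 years = 3495.4 mm.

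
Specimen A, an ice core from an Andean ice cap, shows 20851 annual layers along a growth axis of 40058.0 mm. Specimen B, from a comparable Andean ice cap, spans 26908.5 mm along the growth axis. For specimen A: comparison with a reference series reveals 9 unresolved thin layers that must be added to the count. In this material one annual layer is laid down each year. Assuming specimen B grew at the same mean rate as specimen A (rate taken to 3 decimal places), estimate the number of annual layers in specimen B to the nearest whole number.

14015 annual layers

Specimen A: adjusted count: 20851 + 9 = 20860 annual layers.
A: 40058.0 mm over 20860 years gives 40058.0 / 20860 ≈ 1.920 mm/year.
Specimen B: 26908.5 mm / 1.920 mm per year = 14014.84 years ≈ 14015 annual layers.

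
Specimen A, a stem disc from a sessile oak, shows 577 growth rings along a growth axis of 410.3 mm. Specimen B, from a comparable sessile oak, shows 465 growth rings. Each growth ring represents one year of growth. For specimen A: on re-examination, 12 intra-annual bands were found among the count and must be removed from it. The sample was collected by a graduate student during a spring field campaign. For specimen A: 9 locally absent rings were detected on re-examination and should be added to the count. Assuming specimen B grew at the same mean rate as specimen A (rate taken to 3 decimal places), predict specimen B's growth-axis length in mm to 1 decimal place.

332.5 mm

Specimen A: after corrections the count is 577 − 12 + 9 = 574 growth rings.
A: Extension rate ≈ 410.3 / 574 = 0.715 mm/year.
For B, 0.715 mm/year × 465 years = 332.5 mm.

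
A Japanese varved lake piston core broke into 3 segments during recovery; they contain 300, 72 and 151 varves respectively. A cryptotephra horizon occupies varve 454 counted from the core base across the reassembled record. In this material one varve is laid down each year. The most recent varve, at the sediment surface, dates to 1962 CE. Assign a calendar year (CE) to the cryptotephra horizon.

1893 CE

Total varves = 300 + 72 + 151 = 523.
Between varve 454 and the sediment surface there are 523 − 454 = 69 varves.
Counting back 69 years from 1962 CE places the cryptotephra horizon in 1962 − 69 = 1893 CE.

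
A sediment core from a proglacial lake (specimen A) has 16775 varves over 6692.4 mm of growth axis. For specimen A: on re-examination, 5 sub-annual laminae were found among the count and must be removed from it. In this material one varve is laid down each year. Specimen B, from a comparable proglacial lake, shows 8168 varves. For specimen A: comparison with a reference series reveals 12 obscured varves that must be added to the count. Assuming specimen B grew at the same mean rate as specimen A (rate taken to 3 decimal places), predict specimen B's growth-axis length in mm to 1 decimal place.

Specimen A: correcting the raw count gives 16775 − 5 + 12 = 16782 true varves.
A: Extension rate ≈ 6692.4 / 16782 = 0.399 mm/year.
For B, 0.399 mm/year × 8168 years = 3259.0 mm.

3259.0 mm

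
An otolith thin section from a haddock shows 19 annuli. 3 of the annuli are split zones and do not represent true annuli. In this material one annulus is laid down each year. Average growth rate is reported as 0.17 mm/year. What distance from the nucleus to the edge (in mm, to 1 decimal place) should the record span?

True annulus count = 19 − 3 = 16.
16 years at 0.17 mm/year gives 0.17 × 16 = 2.7 mm.

2.7 mm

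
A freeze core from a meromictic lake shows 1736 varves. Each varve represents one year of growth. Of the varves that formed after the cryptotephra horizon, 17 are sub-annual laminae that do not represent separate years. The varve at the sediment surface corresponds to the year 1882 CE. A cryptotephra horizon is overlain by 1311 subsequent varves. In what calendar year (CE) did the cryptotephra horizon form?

1311 varves post-date the cryptotephra horizon.
Excluding 17 false varves: 1311 − 17 = 1294.
The varve at the sediment surface is 1882 CE, so the cryptotephra horizon dates to 1882 − 1294 = 588 CE.

588 CE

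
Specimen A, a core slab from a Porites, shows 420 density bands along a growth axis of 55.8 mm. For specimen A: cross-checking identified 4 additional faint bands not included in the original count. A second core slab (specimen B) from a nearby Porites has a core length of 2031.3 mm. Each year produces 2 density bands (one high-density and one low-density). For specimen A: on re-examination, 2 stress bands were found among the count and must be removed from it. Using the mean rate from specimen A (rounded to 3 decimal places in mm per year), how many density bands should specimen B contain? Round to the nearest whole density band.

Specimen A: after corrections the count is 420 − 2 + 4 = 422 density bands.
Specimen A: with 2 density bands per year, 422 / 2 = 211 years.
A: 55.8 mm over 211 years gives 55.8 / 211 ≈ 0.264 mm/yr.
B spans 2031.3 / 0.264 = 7694.32 years; at 2 density bands per year that is 7694.32 × 2 ≈ 15389 density bands.

15389 density bands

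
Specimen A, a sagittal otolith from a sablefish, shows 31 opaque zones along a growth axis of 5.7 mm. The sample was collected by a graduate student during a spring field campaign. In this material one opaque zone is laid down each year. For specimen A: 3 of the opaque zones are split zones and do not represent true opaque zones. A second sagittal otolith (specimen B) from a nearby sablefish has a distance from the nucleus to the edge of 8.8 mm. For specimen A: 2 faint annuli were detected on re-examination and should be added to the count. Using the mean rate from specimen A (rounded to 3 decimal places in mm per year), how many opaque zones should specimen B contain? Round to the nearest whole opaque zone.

46 opaque zones

Specimen A: after corrections the count is 31 − 3 + 2 = 30 opaque zones.
A: Extension rate ≈ 5.7 / 30 = 0.190 mm/year.
For B, 8.8 / 0.190 = 46.32 years ≈ 46 opaque zones.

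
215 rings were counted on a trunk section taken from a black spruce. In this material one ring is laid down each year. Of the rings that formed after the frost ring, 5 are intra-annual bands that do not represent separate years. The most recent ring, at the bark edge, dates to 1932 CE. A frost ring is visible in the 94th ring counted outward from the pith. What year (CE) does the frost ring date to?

1816 CE

Between ring 94 and the bark edge there are 215 − 94 = 121 rings.
Excluding 5 false rings: 121 − 5 = 116.
Counting back 116 years from 1932 CE places the frost ring in 1932 − 116 = 1816 CE.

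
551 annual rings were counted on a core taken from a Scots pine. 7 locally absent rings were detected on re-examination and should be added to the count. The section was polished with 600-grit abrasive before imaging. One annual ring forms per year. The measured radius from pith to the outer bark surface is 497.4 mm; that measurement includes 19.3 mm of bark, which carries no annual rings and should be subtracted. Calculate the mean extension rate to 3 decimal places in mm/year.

0.857 mm/year

Adjusted count: 551 + 7 = 558 annual rings.
Net length = 497.4 − 19.3 = 478.1 mm.
Mean rate = 478.1 mm / 558 years ≈ 0.857 mm/year.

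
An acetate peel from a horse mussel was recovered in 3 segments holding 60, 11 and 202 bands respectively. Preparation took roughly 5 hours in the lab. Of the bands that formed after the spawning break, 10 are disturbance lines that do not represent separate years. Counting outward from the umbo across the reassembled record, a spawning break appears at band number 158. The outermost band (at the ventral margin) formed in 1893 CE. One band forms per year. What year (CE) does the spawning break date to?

1788 CE

Total bands = 60 + 11 + 202 = 273.
273 − 158 = 115 bands lie beyond the spawning break toward the ventral margin.
Excluding 10 false bands: 115 − 10 = 105.
Counting back 105 years from 1893 CE places the spawning break in 1893 − 105 = 1788 CE.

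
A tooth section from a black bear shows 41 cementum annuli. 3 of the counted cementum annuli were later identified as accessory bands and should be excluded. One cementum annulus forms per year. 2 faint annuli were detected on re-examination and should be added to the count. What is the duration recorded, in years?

40 yr

After corrections the count is 41 − 3 + 2 = 40 cementum annuli.
With a one-to-one cementum annulus periodicity this is 40 years.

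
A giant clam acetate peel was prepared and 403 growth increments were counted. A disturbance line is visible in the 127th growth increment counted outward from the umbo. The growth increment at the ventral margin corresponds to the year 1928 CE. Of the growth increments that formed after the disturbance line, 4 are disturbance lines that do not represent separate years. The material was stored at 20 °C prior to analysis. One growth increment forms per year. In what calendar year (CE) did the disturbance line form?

1656 CE

Between growth increment 127 and the ventral margin there are 403 − 127 = 276 growth increments.
276 − 4 false = 272 true growth increments after the disturbance line.
1928 − 272 = 1656 CE.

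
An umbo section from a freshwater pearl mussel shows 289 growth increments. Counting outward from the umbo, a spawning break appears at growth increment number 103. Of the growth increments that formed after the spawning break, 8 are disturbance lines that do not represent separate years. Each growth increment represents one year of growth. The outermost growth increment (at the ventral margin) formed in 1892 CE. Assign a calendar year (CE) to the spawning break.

1714 CE

Between growth increment 103 and the ventral margin there are 289 − 103 = 186 growth increments.
Excluding 8 false growth increments: 186 − 8 = 178.
1892 − 178 = 1714 CE.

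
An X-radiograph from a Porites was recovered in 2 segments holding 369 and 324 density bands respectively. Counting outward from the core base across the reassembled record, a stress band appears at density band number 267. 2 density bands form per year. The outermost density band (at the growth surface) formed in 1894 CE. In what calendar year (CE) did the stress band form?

Total density bands = 369 + 324 = 693.
693 − 267 = 426 density bands lie beyond the stress band toward the growth surface.
426 density bands at 2 per year is 426 / 2 = 213 years.
The density band at the growth surface is 1894 CE, so the stress band dates to 1894 − 213 = 1681 CE.

1681 CE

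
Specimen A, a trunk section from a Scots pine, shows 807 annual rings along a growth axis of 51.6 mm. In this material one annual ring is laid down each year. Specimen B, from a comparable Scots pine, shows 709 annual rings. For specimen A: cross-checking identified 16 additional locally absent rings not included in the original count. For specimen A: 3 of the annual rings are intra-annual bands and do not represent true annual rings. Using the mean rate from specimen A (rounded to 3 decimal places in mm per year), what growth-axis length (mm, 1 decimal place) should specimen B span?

Specimen A: adjusted count: 807 − 3 + 16 = 820 annual rings.
A: Mean rate = 51.6 mm / 820 years ≈ 0.063 mm per year.
Length of B = 0.063 × 709 = 44.7 mm.

44.7 mm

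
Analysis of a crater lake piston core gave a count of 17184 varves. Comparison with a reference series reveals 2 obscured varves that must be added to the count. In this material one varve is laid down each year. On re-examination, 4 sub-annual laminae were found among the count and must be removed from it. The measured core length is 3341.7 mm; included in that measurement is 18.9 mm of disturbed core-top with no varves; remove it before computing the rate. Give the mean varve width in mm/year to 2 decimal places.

0.19 mm/year

Correcting the raw count gives 17184 − 4 + 2 = 17182 true varves.
Removing the 18.9 mm offcut leaves 3341.7 − 18.9 = 3322.8 mm.
Extension rate ≈ 3322.8 / 17182 = 0.19 mm/year.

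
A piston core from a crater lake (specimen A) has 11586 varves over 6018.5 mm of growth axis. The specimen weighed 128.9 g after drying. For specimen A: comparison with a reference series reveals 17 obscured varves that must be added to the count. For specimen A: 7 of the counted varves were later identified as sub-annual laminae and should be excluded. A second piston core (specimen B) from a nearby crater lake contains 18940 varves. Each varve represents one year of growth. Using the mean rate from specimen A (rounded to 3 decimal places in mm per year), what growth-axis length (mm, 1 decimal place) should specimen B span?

Specimen A: correcting the raw count gives 11586 − 7 + 17 = 11596 true varves.
A: 6018.5 mm over 11596 years gives 6018.5 / 11596 ≈ 0.519 mm/yr.
For B, 0.519 mm/year × 18940 years = 9829.9 mm.

9829.9 mm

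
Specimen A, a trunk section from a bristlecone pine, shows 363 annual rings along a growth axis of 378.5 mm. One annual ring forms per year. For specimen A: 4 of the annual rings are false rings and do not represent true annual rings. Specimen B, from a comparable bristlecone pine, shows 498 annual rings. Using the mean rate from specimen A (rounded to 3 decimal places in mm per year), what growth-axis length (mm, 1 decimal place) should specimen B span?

524.9 mm

Specimen A: after corrections the count is 363 − 4 = 359 annual rings.
A: 378.5 mm over 359 years gives 378.5 / 359 ≈ 1.054 mm/year.
Length of B = 1.054 × 498 = 524.9 mm.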